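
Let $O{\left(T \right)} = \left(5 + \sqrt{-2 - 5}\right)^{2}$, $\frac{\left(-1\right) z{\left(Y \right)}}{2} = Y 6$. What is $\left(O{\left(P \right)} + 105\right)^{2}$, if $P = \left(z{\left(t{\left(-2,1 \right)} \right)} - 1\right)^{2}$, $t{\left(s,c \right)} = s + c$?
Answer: $14429 + 2460 i \sqrt{7} \approx 14429.0 + 6508.5 i$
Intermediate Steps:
$t{\left(s,c \right)} = c + s$
$z{\left(Y \right)} = - 12 Y$ ($z{\left(Y \right)} = - 2 Y 6 = - 2 \cdot 6 Y = - 12 Y$)
$P = 121$ ($P = \left(- 12 \left(1 - 2\right) - 1\right)^{2} = \left(\left(-12\right) \left(-1\right) - 1\right)^{2} = \left(12 - 1\right)^{2} = 11^{2} = 121$)
$O{\left(T \right)} = \left(5 + i \sqrt{7}\right)^{2}$ ($O{\left(T \right)} = \left(5 + \sqrt{-7}\right)^{2} = \left(5 + i \sqrt{7}\right)^{2}$)
$\left(O{\left(P \right)} + 105\right)^{2} = \left(\left(5 + i \sqrt{7}\right)^{2} + 105\right)^{2} = \left(105 + \left(5 + i \sqrt{7}\right)^{2}\right)^{2}$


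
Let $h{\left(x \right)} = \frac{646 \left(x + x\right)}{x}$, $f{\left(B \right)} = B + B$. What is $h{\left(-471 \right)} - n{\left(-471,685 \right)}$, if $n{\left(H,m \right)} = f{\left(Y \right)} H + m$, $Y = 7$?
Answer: $7201$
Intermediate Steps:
$f{\left(B \right)} = 2 B$
$h{\left(x \right)} = 1292$ ($h{\left(x \right)} = \frac{646 \cdot 2 x}{x} = \frac{1292 x}{x} = 1292$)
$n{\left(H,m \right)} = m + 14 H$ ($n{\left(H,m \right)} = 2 \cdot 7 H + m = 14 H + m = m + 14 H$)
$h{\left(-471 \right)} - n{\left(-471,685 \right)} = 1292 - \left(685 + 14 \left(-471\right)\right) = 1292 - \left(685 - 6594\right) = 1292 - -5909 = 1292 + 5909 = 7201$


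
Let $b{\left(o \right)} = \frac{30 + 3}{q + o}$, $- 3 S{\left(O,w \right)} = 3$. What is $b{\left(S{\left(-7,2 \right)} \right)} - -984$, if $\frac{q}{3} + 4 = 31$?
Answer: $\frac{78753}{80} \approx 984.41$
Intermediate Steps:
$q = 81$ ($q = -12 + 3 \cdot 31 = -12 + 93 = 81$)
$S{\left(O,w \right)} = -1$ ($S{\left(O,w \right)} = \left(- \frac{1}{3}\right) 3 = -1$)
$b{\left(o \right)} = \frac{33}{81 + o}$ ($b{\left(o \right)} = \frac{30 + 3}{81 + o} = \frac{33}{81 + o}$)
$b{\left(S{\left(-7,2 \right)} \right)} - -984 = \frac{33}{81 - 1} - -984 = \frac{33}{80} + 984 = \frac{78753}{80}$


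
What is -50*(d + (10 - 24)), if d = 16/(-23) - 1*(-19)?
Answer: -4950/23 ≈ -215.22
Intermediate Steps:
d = 421/23 (d = 16*(-1/23) + 19 = -16/23 + 19 = 421/23 ≈ 18.304)
-50*(d + (10 - 24)) = -50*(421/23 + (10 - 24)) = -50*(421/23 - 14) = -50*99/23 = -4950/23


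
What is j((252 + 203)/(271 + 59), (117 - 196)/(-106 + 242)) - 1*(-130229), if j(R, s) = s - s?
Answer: 130229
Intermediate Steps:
j(R, s) = 0
j((252 + 203)/(271 + 59), (117 - 196)/(-106 + 242)) - 1*(-130229) = 0 - 1*(-130229) = 0 + 130229 = 130229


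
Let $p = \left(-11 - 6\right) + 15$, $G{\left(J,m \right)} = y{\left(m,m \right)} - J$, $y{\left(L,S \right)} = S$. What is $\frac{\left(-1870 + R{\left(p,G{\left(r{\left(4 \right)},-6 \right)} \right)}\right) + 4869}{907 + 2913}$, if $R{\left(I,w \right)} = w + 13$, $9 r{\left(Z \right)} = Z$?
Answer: $\frac{2705}{3438} \approx 0.78679$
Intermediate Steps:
$r{\left(Z \right)} = \frac{Z}{9}$
$G{\left(J,m \right)} = m - J$
$p = -2$ ($p = \left(-11 - 6\right) + 15 = -17 + 15 = -2$)
$R{\left(I,w \right)} = 13 + w$
$\frac{\left(-1870 + R{\left(p,G{\left(r{\left(4 \right)},-6 \right)} \right)}\right) + 4869}{907 + 2913} = \frac{\left(-1870 + \left(13 - \left(6 + \frac{1}{9} \cdot 4\right)\right)\right) + 4869}{907 + 2913} = \frac{\left(-1870 + \left(13 - \frac{58}{9}\right)\right) + 4869}{3820} = \left(\left(-1870 + \left(13 - \frac{58}{9}\right)\right) + 4869\right) \frac{1}{3820} = \left(\left(-1870 + \frac{59}{9}\right) + 4869\right) \frac{1}{3820} = \left(- \frac{16771}{9} + 4869\right) \frac{1}{3820} = \frac{27050}{9} \cdot \frac{1}{3820} = \frac{2705}{3438}$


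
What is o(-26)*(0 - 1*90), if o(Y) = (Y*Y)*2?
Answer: -121680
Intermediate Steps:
o(Y) = 2*Y² (o(Y) = Y²*2 = 2*Y²)
o(-26)*(0 - 1*90) = (2*(-26)²)*(0 - 1*90) = (2*676)*(0 - 90) = 1352*(-90) = -121680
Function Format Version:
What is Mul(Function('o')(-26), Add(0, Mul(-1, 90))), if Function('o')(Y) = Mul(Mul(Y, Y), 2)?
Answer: -121680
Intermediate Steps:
Function('o')(Y) = Mul(2, Pow(Y, 2)) (Function('o')(Y) = Mul(Pow(Y, 2), 2) = Mul(2, Pow(Y, 2)))
Mul(Function('o')(-26), Add(0, Mul(-1, 90))) = Mul(Mul(2, Pow(-26, 2)), Add(0, Mul(-1, 90))) = Mul(Mul(2, 676), Add(0, -90)) = Mul(1352, -90) = -121680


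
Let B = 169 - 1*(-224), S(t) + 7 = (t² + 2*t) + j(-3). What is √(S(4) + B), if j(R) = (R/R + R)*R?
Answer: 4*√26 ≈ 20.396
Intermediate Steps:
j(R) = R*(1 + R) (j(R) = (1 + R)*R = R*(1 + R))
S(t) = -1 + t² + 2*t (S(t) = -7 + ((t² + 2*t) - 3*(1 - 3)) = -7 + ((t² + 2*t) - 3*(-2)) = -7 + ((t² + 2*t) + 6) = -7 + (6 + t² + 2*t) = -1 + t² + 2*t)
B = 393 (B = 169 + 224 = 393)
√(S(4) + B) = √((-1 + 4² + 2*4) + 393) = √((-1 + 16 + 8) + 393) = √(23 + 393) = √416 = 4*√26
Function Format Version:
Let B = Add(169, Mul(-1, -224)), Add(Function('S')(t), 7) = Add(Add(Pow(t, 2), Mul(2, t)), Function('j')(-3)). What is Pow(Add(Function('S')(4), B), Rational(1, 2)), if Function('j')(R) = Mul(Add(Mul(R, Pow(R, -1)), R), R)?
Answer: Mul(4, Pow(26, Rational(1, 2))) ≈ 20.396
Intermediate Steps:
Function('j')(R) = Mul(R, Add(1, R)) (Function('j')(R) = Mul(Add(1, R), R) = Mul(R, Add(1, R)))
Function('S')(t) = Add(-1, Pow(t, 2), Mul(2, t)) (Function('S')(t) = Add(-7, Add(Add(Pow(t, 2), Mul(2, t)), Mul(-3, Add(1, -3)))) = Add(-7, Add(Add(Pow(t, 2), Mul(2, t)), Mul(-3, -2))) = Add(-7, Add(Add(Pow(t, 2), Mul(2, t)), 6)) = Add(-7, Add(6, Pow(t, 2), Mul(2, t))) = Add(-1, Pow(t, 2), Mul(2, t)))
B = 393 (B = Add(169, 224) = 393)
Pow(Add(Function('S')(4), B), Rational(1, 2)) = Pow(Add(Add(-1, Pow(4, 2), Mul(2, 4)), 393), Rational(1, 2)) = Pow(Add(Add(-1, 16, 8), 393), Rational(1, 2)) = Pow(Add(23, 393), Rational(1, 2)) = Pow(416, Rational(1, 2)) = Mul(4, Pow(26, Rational(1, 2)))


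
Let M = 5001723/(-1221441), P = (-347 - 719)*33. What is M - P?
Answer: 14320949925/407147 ≈ 35174.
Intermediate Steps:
P = -35178 (P = -1066*33 = -35178)
M = -1667241/407147 (M = 5001723*(-1/1221441) = -1667241/407147 ≈ -4.0949)
M - P = -1667241/407147 - 1*(-35178) = -1667241/407147 + 35178 = 14320949925/407147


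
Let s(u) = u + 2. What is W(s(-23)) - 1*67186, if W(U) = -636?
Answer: -67822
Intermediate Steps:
s(u) = 2 + u
W(s(-23)) - 1*67186 = -636 - 1*67186 = -636 - 67186 = -67822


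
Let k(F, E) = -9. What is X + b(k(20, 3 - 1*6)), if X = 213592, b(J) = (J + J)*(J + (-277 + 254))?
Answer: 214168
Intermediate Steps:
b(J) = 2*J*(-23 + J) (b(J) = (2*J)*(J - 23) = (2*J)*(-23 + J) = 2*J*(-23 + J))
X + b(k(20, 3 - 1*6)) = 213592 + 2*(-9)*(-23 - 9) = 213592 + 2*(-9)*(-32) = 213592 + 576 = 214168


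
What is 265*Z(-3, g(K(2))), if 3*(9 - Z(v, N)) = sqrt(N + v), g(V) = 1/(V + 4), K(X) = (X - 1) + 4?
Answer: 2385 - 265*I*sqrt(26)/9 ≈ 2385.0 - 150.14*I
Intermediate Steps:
K(X) = 3 + X (K(X) = (-1 + X) + 4 = 3 + X)
g(V) = 1/(4 + V)
Z(v, N) = 9 - sqrt(N + v)/3
265*Z(-3, g(K(2))) = 265*(9 - sqrt(1/(4 + (3 + 2)) - 3)/3) = 265*(9 - sqrt(1/(4 + 5) - 3)/3) = 265*(9 - sqrt(1/9 - 3)/3) = 265*(9 - I*sqrt(26)/9) = 2385 - 265*I*sqrt(26)/9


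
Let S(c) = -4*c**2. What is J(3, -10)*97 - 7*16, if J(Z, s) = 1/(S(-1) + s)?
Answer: -1665/14 ≈ -118.93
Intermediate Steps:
J(Z, s) = 1/(-4 + s) (J(Z, s) = 1/(-4*(-1)**2 + s) = 1/(-4*1 + s) = 1/(-4 + s))
J(3, -10)*97 - 7*16 = 97/(-4 - 10) - 7*16 = 97/(-14) - 112 = -1/14*97 - 112 = -97/14 - 112 = -1665/14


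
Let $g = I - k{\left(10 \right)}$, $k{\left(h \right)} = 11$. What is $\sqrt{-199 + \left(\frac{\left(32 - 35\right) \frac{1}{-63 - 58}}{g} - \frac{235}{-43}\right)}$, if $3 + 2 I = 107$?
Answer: $\frac{3 i \sqrt{8087334091}}{19393} \approx 13.912 i$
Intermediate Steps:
$I = 52$ ($I = - \frac{3}{2} + \frac{1}{2} \cdot 107 = - \frac{3}{2} + \frac{107}{2} = 52$)
$g = 41$ ($g = 52 - 11 = 41$)
$\sqrt{-199 + \left(\frac{\left(32 - 35\right) \frac{1}{-63 - 58}}{g} - \frac{235}{-43}\right)} = \sqrt{-199 + \left(\frac{\left(32 - 35\right) \frac{1}{-63 - 58}}{41} - \frac{235}{-43}\right)} = \sqrt{-199 + \left(- \frac{3}{-121} \cdot \frac{1}{41} - - \frac{235}{43}\right)} = \sqrt{-199 + \left(\left(-3\right) \left(- \frac{1}{121}\right) \frac{1}{41} + \frac{235}{43}\right)} = \sqrt{-199 + \left(\frac{3}{121} \cdot \frac{1}{41} + \frac{235}{43}\right)} = \sqrt{-199 + \left(\frac{3}{4961} + \frac{235}{43}\right)} = \sqrt{-199 + \frac{1165964}{213323}} = \sqrt{- \frac{41285313}{213323}} = \frac{3 i \sqrt{8087334091}}{19393}$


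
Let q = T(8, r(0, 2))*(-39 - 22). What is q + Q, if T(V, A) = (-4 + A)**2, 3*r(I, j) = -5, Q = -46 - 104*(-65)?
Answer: 42797/9 ≈ 4755.2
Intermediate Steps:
Q = 6714 (Q = -46 + 6760 = 6714)
r(I, j) = -5/3 (r(I, j) = (1/3)*(-5) = -5/3)
q = -17629/9 (q = (-4 - 5/3)**2*(-39 - 22) = (-17/3)**2*(-61) = (289/9)*(-61) = -17629/9 ≈ -1958.8)
q + Q = -17629/9 + 6714 = 42797/9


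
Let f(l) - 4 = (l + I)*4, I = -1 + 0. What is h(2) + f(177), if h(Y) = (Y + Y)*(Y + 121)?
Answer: 1200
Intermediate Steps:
I = -1
h(Y) = 2*Y*(121 + Y) (h(Y) = (2*Y)*(121 + Y) = 2*Y*(121 + Y))
f(l) = 4*l (f(l) = 4 + (l - 1)*4 = 4 + (-1 + l)*4 = 4 + (-4 + 4*l) = 4*l)
h(2) + f(177) = 2*2*(121 + 2) + 4*177 = 2*2*123 + 708 = 492 + 708 = 1200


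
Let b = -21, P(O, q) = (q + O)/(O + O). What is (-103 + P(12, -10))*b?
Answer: 8645/4 ≈ 2161.3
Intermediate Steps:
P(O, q) = (O + q)/(2*O) (P(O, q) = (O + q)/((2*O)) = (O + q)*(1/(2*O)) = (O + q)/(2*O))
(-103 + P(12, -10))*b = (-103 + (½)*(12 - 10)/12)*(-21) = (-103 + (½)*(1/12)*2)*(-21) = (-103 + 1/12)*(-21) = -1235/12*(-21) = 8645/4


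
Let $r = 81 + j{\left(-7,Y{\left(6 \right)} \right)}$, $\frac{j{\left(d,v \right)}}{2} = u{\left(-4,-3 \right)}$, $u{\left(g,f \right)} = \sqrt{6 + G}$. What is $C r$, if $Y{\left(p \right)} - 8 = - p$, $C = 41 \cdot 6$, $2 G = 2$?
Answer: $19926 + 492 \sqrt{7} \approx 21228.0$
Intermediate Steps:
$G = 1$ ($G = \frac{1}{2} \cdot 2 = 1$)
$C = 246$
$Y{\left(p \right)} = 8 - p$
$u{\left(g,f \right)} = \sqrt{7}$ ($u{\left(g,f \right)} = \sqrt{6 + 1} = \sqrt{7}$)
$j{\left(d,v \right)} = 2 \sqrt{7}$
$r = 81 + 2 \sqrt{7} \approx 86.292$
$C r = 246 \left(81 + 2 \sqrt{7}\right) = 19926 + 492 \sqrt{7}$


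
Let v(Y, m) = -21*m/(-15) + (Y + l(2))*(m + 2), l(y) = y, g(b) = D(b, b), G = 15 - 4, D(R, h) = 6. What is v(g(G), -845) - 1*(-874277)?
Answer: 866350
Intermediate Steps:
G = 11
g(b) = 6
v(Y, m) = 7*m/5 + (2 + Y)*(2 + m) (v(Y, m) = -21*m/(-15) + (Y + 2)*(m + 2) = -21*m*(-1)/15 + (2 + Y)*(2 + m) = -(-7)*m/5 + (2 + Y)*(2 + m) = 7*m/5 + (2 + Y)*(2 + m))
v(g(G), -845) - 1*(-874277) = (4 + 2*6 + (17/5)*(-845) + 6*(-845)) - 1*(-874277) = (4 + 12 - 2873 - 5070) + 874277 = -7927 + 874277 = 866350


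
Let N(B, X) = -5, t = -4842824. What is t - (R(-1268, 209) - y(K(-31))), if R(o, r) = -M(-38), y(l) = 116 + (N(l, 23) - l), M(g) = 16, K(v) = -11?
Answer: -4842686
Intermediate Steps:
y(l) = 111 - l (y(l) = 116 + (-5 - l) = 111 - l)
R(o, r) = -16 (R(o, r) = -1*16 = -16)
t - (R(-1268, 209) - y(K(-31))) = -4842824 - (-16 - (111 - 1*(-11))) = -4842824 - (-16 - (111 + 11)) = -4842824 - (-16 - 1*122) = -4842824 - (-16 - 122) = -4842824 - 1*(-138) = -4842824 + 138 = -4842686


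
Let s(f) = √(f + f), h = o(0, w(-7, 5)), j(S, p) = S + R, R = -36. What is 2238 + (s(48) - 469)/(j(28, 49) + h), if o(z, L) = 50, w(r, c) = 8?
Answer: 13361/6 + 2*√6/21 ≈ 2227.1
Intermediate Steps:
j(S, p) = -36 + S (j(S, p) = S - 36 = -36 + S)
h = 50
s(f) = √2*√f (s(f) = √(2*f) = √2*√f)
2238 + (s(48) - 469)/(j(28, 49) + h) = 2238 + (√2*√48 - 469)/((-36 + 28) + 50) = 2238 + (√2*(4*√3) - 469)/(-8 + 50) = 2238 + (4*√6 - 469)/42 = 2238 + (-469 + 4*√6)*(1/42) = 2238 + (-67/6 + 2*√6/21) = 13361/6 + 2*√6/21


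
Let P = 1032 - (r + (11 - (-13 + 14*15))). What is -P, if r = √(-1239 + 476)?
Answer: -1218 + I*√763 ≈ -1218.0 + 27.622*I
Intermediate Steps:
r = I*√763 (r = √(-763) = I*√763 ≈ 27.622*I)
P = 1218 - I*√763 (P = 1032 - (I*√763 + (11 - (-13 + 14*15))) = 1032 - (I*√763 + (11 - (-13 + 210))) = 1032 - (I*√763 + (11 - 1*197)) = 1032 - (I*√763 + (11 - 197)) = 1032 - (I*√763 - 186) = 1032 - (-186 + I*√763) = 1032 + (186 - I*√763) = 1218 - I*√763 ≈ 1218.0 - 27.622*I)
-P = -(1218 - I*√763) = -1218 + I*√763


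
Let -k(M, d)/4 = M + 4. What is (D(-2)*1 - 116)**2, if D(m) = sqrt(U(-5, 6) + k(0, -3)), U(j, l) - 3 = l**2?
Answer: (116 - sqrt(23))**2 ≈ 12366.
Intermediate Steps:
U(j, l) = 3 + l**2
k(M, d) = -16 - 4*M (k(M, d) = -4*(M + 4) = -4*(4 + M) = -16 - 4*M)
D(m) = sqrt(23) (D(m) = sqrt((3 + 6**2) + (-16 - 4*0)) = sqrt((3 + 36) + (-16 + 0)) = sqrt(39 - 16) = sqrt(23))
(D(-2)*1 - 116)**2 = (sqrt(23)*1 - 116)**2 = (sqrt(23) - 116)**2 = (-116 + sqrt(23))**2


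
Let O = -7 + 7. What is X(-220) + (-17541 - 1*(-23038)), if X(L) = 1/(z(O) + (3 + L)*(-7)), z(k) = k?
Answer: 8349944/1519 ≈ 5497.0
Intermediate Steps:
O = 0
X(L) = 1/(-21 - 7*L) (X(L) = 1/(0 + (3 + L)*(-7)) = 1/(0 + (-21 - 7*L)) = 1/(-21 - 7*L))
X(-220) + (-17541 - 1*(-23038)) = -1/(21 + 7*(-220)) + (-17541 - 1*(-23038)) = -1/(21 - 1540) + (-17541 + 23038) = -1/(-1519) + 5497 = -1*(-1/1519) + 5497 = 1/1519 + 5497 = 8349944/1519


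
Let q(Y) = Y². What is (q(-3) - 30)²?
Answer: 441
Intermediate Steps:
(q(-3) - 30)² = ((-3)² - 30)² = (9 - 30)² = (-21)² = 441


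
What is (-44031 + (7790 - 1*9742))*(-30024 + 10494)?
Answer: 898047990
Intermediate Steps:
(-44031 + (7790 - 1*9742))*(-30024 + 10494) = (-44031 + (7790 - 9742))*(-19530) = (-44031 - 1952)*(-19530) = -45983*(-19530) = 898047990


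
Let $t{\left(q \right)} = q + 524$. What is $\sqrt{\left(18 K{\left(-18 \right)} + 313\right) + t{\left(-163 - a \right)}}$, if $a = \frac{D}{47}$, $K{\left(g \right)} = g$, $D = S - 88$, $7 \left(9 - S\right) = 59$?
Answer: $\frac{\sqrt{38085698}}{329} \approx 18.758$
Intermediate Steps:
$S = \frac{4}{7}$ ($S = 9 - \frac{59}{7} = \frac{4}{7} \approx 0.57143$)
$D = - \frac{612}{7}$ ($D = \frac{4}{7} - 88 = - \frac{612}{7} \approx -87.429$)
$a = - \frac{612}{329}$ ($a = - \frac{612}{7 \cdot 47} = \left(- \frac{612}{7}\right) \frac{1}{47} = - \frac{612}{329} \approx -1.8602$)
$t{\left(q \right)} = 524 + q$
$\sqrt{\left(18 K{\left(-18 \right)} + 313\right) + t{\left(-163 - a \right)}} = \sqrt{\left(18 \left(-18\right) + 313\right) + \left(524 - \frac{53015}{329}\right)} = \sqrt{\left(-324 + 313\right) + \left(524 + \left(-163 + \frac{612}{329}\right)\right)} = \sqrt{-11 + \left(524 - \frac{53015}{329}\right)} = \sqrt{-11 + \frac{119381}{329}} = \sqrt{\frac{115762}{329}} = \frac{\sqrt{38085698}}{329}$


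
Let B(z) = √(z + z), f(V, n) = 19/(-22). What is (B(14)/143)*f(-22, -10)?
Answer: -19*√7/1573 ≈ -0.031958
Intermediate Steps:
f(V, n) = -19/22 (f(V, n) = 19*(-1/22) = -19/22)
B(z) = √2*√z (B(z) = √(2*z) = √2*√z)
(B(14)/143)*f(-22, -10) = ((√2*√14)/143)*(-19/22) = ((2*√7)*(1/143))*(-19/22) = (2*√7/143)*(-19/22) = -19*√7/1573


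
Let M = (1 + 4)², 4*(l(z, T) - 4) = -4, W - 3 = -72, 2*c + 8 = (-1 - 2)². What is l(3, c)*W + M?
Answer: -182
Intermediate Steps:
c = ½ (c = -4 + (-1 - 2)²/2 = -4 + (½)*(-3)² = -4 + (½)*9 = -4 + 9/2 = ½ ≈ 0.50000)
W = -69 (W = 3 - 72 = -69)
l(z, T) = 3 (l(z, T) = 4 + (¼)*(-4) = 4 - 1 = 3)
M = 25 (M = 5² = 25)
l(3, c)*W + M = 3*(-69) + 25 = -207 + 25 = -182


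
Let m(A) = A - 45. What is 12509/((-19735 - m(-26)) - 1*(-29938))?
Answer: 12509/10274 ≈ 1.2175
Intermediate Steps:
m(A) = -45 + A
12509/((-19735 - m(-26)) - 1*(-29938)) = 12509/((-19735 - (-45 - 26)) - 1*(-29938)) = 12509/((-19735 - 1*(-71)) + 29938) = 12509/((-19735 + 71) + 29938) = 12509/(-19664 + 29938) = 12509/10274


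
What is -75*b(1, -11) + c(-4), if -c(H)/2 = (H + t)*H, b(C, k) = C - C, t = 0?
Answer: -32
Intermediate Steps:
b(C, k) = 0
c(H) = -2*H² (c(H) = -2*(H + 0)*H = -2*H*H = -2*H²)
-75*b(1, -11) + c(-4) = -75*0 - 2*(-4)² = 0 - 2*16 = 0 - 32 = -32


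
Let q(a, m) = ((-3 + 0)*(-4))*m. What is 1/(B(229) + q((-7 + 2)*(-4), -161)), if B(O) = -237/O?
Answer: -229/442665 ≈ -0.00051732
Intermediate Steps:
q(a, m) = 12*m (q(a, m) = (-3*(-4))*m = 12*m)
1/(B(229) + q((-7 + 2)*(-4), -161)) = 1/(-237/229 + 12*(-161)) = 1/(-237*1/229 - 1932) = 1/(-237/229 - 1932) = 1/(-442665/229) = -229/442665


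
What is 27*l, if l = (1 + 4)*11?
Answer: 1485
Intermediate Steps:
l = 55 (l = 5*11 = 55)
27*l = 27*55 = 1485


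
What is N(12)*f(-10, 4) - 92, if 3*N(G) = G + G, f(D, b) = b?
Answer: -60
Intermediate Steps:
N(G) = 2*G/3 (N(G) = (G + G)/3 = (2*G)/3 = 2*G/3)
N(12)*f(-10, 4) - 92 = ((2/3)*12)*4 - 92 = 8*4 - 92 = 32 - 92 = -60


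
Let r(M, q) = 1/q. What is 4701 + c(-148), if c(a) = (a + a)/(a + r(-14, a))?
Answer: 103019213/21905 ≈ 4703.0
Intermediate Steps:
c(a) = 2*a/(a + 1/a) (c(a) = (a + a)/(a + 1/a) = (2*a)/(a + 1/a) = 2*a/(a + 1/a))
4701 + c(-148) = 4701 + 2*(-148)**2/(1 + (-148)**2) = 4701 + 2*21904/(1 + 21904) = 4701 + 2*21904/21905 = 4701 + 2*21904*(1/21905) = 4701 + 43808/21905 = 103019213/21905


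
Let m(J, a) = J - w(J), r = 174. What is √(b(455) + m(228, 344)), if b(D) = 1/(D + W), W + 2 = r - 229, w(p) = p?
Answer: √398/398 ≈ 0.050125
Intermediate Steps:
W = -57 (W = -2 + (174 - 229) = -2 - 55 = -57)
m(J, a) = 0 (m(J, a) = J - J = 0)
b(D) = 1/(-57 + D) (b(D) = 1/(D - 57) = 1/(-57 + D))
√(b(455) + m(228, 344)) = √(1/(-57 + 455) + 0) = √(1/398 + 0) = √(1/398) = √398/398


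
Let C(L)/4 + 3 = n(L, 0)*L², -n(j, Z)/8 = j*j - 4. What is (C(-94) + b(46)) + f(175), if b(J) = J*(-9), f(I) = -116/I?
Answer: -437021565866/175 ≈ -2.4973e+9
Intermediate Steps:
n(j, Z) = 32 - 8*j² (n(j, Z) = -8*(j*j - 4) = -8*(j² - 4) = -8*(-4 + j²) = 32 - 8*j²)
b(J) = -9*J
C(L) = -12 + 4*L²*(32 - 8*L²) (C(L) = -12 + 4*((32 - 8*L²)*L²) = -12 + 4*(L²*(32 - 8*L²)) = -12 + 4*L²*(32 - 8*L²))
(C(-94) + b(46)) + f(175) = ((-12 - 32*(-94)⁴ + 128*(-94)²) - 9*46) - 116/175 = ((-12 - 32*78074896 + 128*8836) - 414) - 116*1/175 = ((-12 - 2498396672 + 1131008) - 414) - 116/175 = (-2497265676 - 414) - 116/175 = -2497266090 - 116/175 = -437021565866/175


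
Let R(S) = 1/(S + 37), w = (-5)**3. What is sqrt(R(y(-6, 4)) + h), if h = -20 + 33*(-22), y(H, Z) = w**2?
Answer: I*sqrt(182992474362)/15662 ≈ 27.313*I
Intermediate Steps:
w = -125
y(H, Z) = 15625 (y(H, Z) = (-125)**2 = 15625)
R(S) = 1/(37 + S)
h = -746 (h = -20 - 726 = -746)
sqrt(R(y(-6, 4)) + h) = sqrt(1/(37 + 15625) - 746) = sqrt(1/15662 - 746) = sqrt(-11683851/15662) = I*sqrt(182992474362)/15662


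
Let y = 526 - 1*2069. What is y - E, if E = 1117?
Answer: -2660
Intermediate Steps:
y = -1543 (y = 526 - 2069 = -1543)
y - E = -1543 - 1*1117 = -1543 - 1117 = -2660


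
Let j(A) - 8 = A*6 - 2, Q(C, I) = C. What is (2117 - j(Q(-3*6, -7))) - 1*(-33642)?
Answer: 35861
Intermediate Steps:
j(A) = 6 + 6*A (j(A) = 8 + (A*6 - 2) = 8 + (6*A - 2) = 8 + (-2 + 6*A) = 6 + 6*A)
(2117 - j(Q(-3*6, -7))) - 1*(-33642) = (2117 - (6 + 6*(-3*6))) - 1*(-33642) = (2117 - (6 + 6*(-18))) + 33642 = (2117 - (6 - 108)) + 33642 = (2117 - 1*(-102)) + 33642 = (2117 + 102) + 33642 = 2219 + 33642 = 35861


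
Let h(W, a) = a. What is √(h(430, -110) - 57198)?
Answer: 2*I*√14327 ≈ 239.39*I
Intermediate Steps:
√(h(430, -110) - 57198) = √(-110 - 57198) = √(-57308) = 2*I*√14327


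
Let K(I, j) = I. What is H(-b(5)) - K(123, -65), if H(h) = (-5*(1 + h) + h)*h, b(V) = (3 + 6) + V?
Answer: -837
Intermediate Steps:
b(V) = 9 + V
H(h) = h*(-5 - 4*h) (H(h) = ((-5 - 5*h) + h)*h = (-5 - 4*h)*h = h*(-5 - 4*h))
H(-b(5)) - K(123, -65) = -(-(9 + 5))*(5 + 4*(-(9 + 5))) - 1*123 = -(-1*14)*(5 + 4*(-1*14)) - 123 = -1*(-14)*(5 + 4*(-14)) - 123 = -1*(-14)*(5 - 56) - 123 = -1*(-14)*(-51) - 123 = -714 - 123 = -837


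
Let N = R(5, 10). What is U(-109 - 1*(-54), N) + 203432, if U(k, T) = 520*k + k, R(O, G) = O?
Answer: 174777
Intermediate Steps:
N = 5
U(k, T) = 521*k
U(-109 - 1*(-54), N) + 203432 = 521*(-109 - 1*(-54)) + 203432 = 521*(-109 + 54) + 203432 = 521*(-55) + 203432 = -28655 + 203432 = 174777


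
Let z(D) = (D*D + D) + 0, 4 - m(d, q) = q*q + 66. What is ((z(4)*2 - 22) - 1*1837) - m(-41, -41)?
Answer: -76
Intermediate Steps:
m(d, q) = -62 - q² (m(d, q) = 4 - (q*q + 66) = 4 - (q² + 66) = 4 - (66 + q²) = 4 + (-66 - q²) = -62 - q²)
z(D) = D + D² (z(D) = (D² + D) + 0 = (D + D²) + 0 = D + D²)
((z(4)*2 - 22) - 1*1837) - m(-41, -41) = (((4*(1 + 4))*2 - 22) - 1*1837) - (-62 - 1*(-41)²) = (((4*5)*2 - 22) - 1837) - (-62 - 1*1681) = ((20*2 - 22) - 1837) - (-62 - 1681) = ((40 - 22) - 1837) - 1*(-1743) = (18 - 1837) + 1743 = -1819 + 1743 = -76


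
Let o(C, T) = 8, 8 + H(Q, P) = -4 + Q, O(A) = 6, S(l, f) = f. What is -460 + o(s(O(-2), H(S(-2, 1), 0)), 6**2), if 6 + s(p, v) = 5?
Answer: -452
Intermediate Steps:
H(Q, P) = -12 + Q (H(Q, P) = -8 + (-4 + Q) = -12 + Q)
s(p, v) = -1 (s(p, v) = -6 + 5 = -1)
-460 + o(s(O(-2), H(S(-2, 1), 0)), 6**2) = -460 + 8 = -452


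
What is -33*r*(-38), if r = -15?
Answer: -18810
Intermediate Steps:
-33*r*(-38) = -33*(-15)*(-38) = 495*(-38) = -18810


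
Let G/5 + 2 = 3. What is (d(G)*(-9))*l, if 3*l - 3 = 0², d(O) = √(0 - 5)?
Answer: -9*I*√5 ≈ -20.125*I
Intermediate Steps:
G = 5 (G = -10 + 5*3 = -10 + 15 = 5)
d(O) = I*√5 (d(O) = √(-5) = I*√5)
l = 1 (l = 1 + (⅓)*0² = 1 + (⅓)*0 = 1 + 0 = 1)
(d(G)*(-9))*l = ((I*√5)*(-9))*1 = -9*I*√5*1 = -9*I*√5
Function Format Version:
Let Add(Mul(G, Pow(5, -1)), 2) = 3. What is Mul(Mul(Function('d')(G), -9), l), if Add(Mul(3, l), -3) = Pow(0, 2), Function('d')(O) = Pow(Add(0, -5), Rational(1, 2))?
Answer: Mul(-9, I, Pow(5, Rational(1, 2))) ≈ Mul(-20.125, I)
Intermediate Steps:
G = 5 (G = Add(-10, Mul(5, 3)) = Add(-10, 15) = 5)
Function('d')(O) = Mul(I, Pow(5, Rational(1, 2))) (Function('d')(O) = Pow(-5, Rational(1, 2)) = Mul(I, Pow(5, Rational(1, 2))))
l = 1 (l = Add(1, Mul(Rational(1, 3), Pow(0, 2))) = Add(1, Mul(Rational(1, 3), 0)) = Add(1, 0) = 1)
Mul(Mul(Function('d')(G), -9), l) = Mul(Mul(Mul(I, Pow(5, Rational(1, 2))), -9), 1) = Mul(Mul(-9, I, Pow(5, Rational(1, 2))), 1) = Mul(-9, I, Pow(5, Rational(1, 2)))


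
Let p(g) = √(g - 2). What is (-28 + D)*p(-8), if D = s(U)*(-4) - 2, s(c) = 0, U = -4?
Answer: -30*I*√10 ≈ -94.868*I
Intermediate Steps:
p(g) = √(-2 + g)
D = -2 (D = 0*(-4) - 2 = 0 - 2 = -2)
(-28 + D)*p(-8) = (-28 - 2)*√(-2 - 8) = -30*I*√10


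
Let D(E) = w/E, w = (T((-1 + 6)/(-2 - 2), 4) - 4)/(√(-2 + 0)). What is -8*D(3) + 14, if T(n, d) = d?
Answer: 14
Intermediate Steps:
w = 0 (w = (4 - 4)/(√(-2 + 0)) = 0/(√(-2)) = 0/((I*√2)) = 0*(-I*√2/2) = 0)
D(E) = 0 (D(E) = 0/E = 0)
-8*D(3) + 14 = -8*0 + 14 = 0 + 14 = 14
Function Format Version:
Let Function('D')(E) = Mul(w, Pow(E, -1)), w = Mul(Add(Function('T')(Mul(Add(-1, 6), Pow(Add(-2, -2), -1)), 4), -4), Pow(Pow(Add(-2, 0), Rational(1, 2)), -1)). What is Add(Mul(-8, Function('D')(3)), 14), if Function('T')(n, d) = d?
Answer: 14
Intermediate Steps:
w = 0 (w = Mul(Add(4, -4), Pow(Pow(Add(-2, 0), Rational(1, 2)), -1)) = Mul(0, Pow(Pow(-2, Rational(1, 2)), -1)) = Mul(0, Pow(Mul(I, Pow(2, Rational(1, 2))), -1)) = Mul(0, Mul(Rational(-1, 2), I, Pow(2, Rational(1, 2)))) = 0)
Function('D')(E) = 0 (Function('D')(E) = Mul(0, Pow(E, -1)) = 0)
Add(Mul(-8, Function('D')(3)), 14) = Add(Mul(-8, 0), 14) = Add(0, 14) = 14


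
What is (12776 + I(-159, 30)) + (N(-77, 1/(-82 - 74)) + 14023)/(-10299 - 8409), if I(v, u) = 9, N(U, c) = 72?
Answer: 239167685/18708 ≈ 12784.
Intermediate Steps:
(12776 + I(-159, 30)) + (N(-77, 1/(-82 - 74)) + 14023)/(-10299 - 8409) = (12776 + 9) + (72 + 14023)/(-10299 - 8409) = 12785 + 14095/(-18708) = 12785 + 14095*(-1/18708) = 12785 - 14095/18708 = 239167685/18708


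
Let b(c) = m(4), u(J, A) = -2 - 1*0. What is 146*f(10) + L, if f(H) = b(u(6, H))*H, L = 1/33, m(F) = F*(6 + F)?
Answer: 1927201/33 ≈ 58400.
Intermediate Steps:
u(J, A) = -2 (u(J, A) = -2 + 0 = -2)
L = 1/33 ≈ 0.030303
b(c) = 40 (b(c) = 4*(6 + 4) = 4*10 = 40)
f(H) = 40*H
146*f(10) + L = 146*(40*10) + 1/33 = 146*400 + 1/33 = 58400 + 1/33 = 1927201/33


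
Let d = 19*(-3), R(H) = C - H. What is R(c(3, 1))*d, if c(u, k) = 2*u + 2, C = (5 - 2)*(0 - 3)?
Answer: 969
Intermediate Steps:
C = -9 (C = 3*(-3) = -9)
c(u, k) = 2 + 2*u
R(H) = -9 - H
d = -57
R(c(3, 1))*d = (-9 - (2 + 2*3))*(-57) = (-9 - (2 + 6))*(-57) = (-9 - 1*8)*(-57) = (-9 - 8)*(-57) = -17*(-57) = 969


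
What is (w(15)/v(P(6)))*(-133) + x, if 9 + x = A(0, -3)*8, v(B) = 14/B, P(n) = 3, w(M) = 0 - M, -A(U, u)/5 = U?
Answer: 837/2 ≈ 418.50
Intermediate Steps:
A(U, u) = -5*U
w(M) = -M
x = -9 (x = -9 - 5*0*8 = -9 + 0*8 = -9 + 0 = -9)
(w(15)/v(P(6)))*(-133) + x = ((-1*15)/((14/3)))*(-133) - 9 = -15/(14*(1/3))*(-133) - 9 = -15/14/3*(-133) - 9 = -15*3/14*(-133) - 9 = -45/14*(-133) - 9 = 855/2 - 9 = 837/2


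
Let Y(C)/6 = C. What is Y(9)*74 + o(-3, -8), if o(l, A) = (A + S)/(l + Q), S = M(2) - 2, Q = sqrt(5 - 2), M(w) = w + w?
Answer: 3999 + sqrt(3) ≈ 4000.7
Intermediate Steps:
Y(C) = 6*C
M(w) = 2*w
Q = sqrt(3) ≈ 1.7320
S = 2 (S = 2*2 - 2 = 4 - 2 = 2)
o(l, A) = (2 + A)/(l + sqrt(3)) (o(l, A) = (A + 2)/(l + sqrt(3)) = (2 + A)/(l + sqrt(3)))
Y(9)*74 + o(-3, -8) = (6*9)*74 + (2 - 8)/(-3 + sqrt(3)) = 54*74 - 6/(-3 + sqrt(3)) = 3996 - 6/(-3 + sqrt(3))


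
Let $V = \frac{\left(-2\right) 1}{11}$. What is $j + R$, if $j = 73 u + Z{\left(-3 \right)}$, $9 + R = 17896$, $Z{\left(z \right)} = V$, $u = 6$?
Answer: $\frac{201573}{11} \approx 18325.0$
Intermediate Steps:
$V = - \frac{2}{11}$ ($V = \left(-2\right) \frac{1}{11} = - \frac{2}{11} \approx -0.18182$)
$Z{\left(z \right)} = - \frac{2}{11}$
$R = 17887$ ($R = -9 + 17896 = 17887$)
$j = \frac{4816}{11}$ ($j = 73 \cdot 6 - \frac{2}{11} = 438 - \frac{2}{11} = \frac{4816}{11} \approx 437.82$)
$j + R = \frac{4816}{11} + 17887 = \frac{201573}{11}$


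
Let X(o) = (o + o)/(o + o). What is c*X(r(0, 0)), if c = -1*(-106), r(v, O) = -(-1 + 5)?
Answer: 106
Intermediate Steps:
r(v, O) = -4 (r(v, O) = -1*4 = -4)
X(o) = 1 (X(o) = (2*o)/((2*o)) = (2*o)*(1/(2*o)) = 1)
c = 106
c*X(r(0, 0)) = 106*1 = 106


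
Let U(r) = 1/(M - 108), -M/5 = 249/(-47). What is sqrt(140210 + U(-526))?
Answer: sqrt(2057800437753)/3831 ≈ 374.45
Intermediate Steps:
M = 1245/47 (M = -1245/(-47) = -1245*(-1)/47 = -5*(-249/47) = 1245/47 ≈ 26.489)
U(r) = -47/3831 (U(r) = 1/(1245/47 - 108) = 1/(-3831/47) = -47/3831)
sqrt(140210 + U(-526)) = sqrt(140210 - 47/3831) = sqrt(537144463/3831) = sqrt(2057800437753)/3831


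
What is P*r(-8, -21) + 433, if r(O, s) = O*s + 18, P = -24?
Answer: -4031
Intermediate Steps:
r(O, s) = 18 + O*s
P*r(-8, -21) + 433 = -24*(18 - 8*(-21)) + 433 = -24*(18 + 168) + 433 = -24*186 + 433 = -4464 + 433 = -4031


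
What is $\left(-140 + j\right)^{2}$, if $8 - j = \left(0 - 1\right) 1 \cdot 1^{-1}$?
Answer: $17161$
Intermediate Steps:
$j = 9$ ($j = 8 - \left(0 - 1\right) 1 \cdot 1^{-1} = 8 - - 1 \cdot 1 = 8 - \left(-1\right) 1 = 8 - -1 = 8 + 1 = 9$)
$\left(-140 + j\right)^{2} = \left(-140 + 9\right)^{2} = \left(-131\right)^{2} = 17161$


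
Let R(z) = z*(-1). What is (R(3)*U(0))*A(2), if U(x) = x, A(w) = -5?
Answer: 0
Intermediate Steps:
R(z) = -z
(R(3)*U(0))*A(2) = (-1*3*0)*(-5) = -3*0*(-5) = 0*(-5) = 0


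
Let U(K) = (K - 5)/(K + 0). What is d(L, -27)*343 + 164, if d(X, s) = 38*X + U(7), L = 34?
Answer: 443418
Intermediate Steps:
U(K) = (-5 + K)/K
d(X, s) = 2/7 + 38*X (d(X, s) = 38*X + (-5 + 7)/7 = 38*X + (1/7)*2 = 38*X + 2/7 = 2/7 + 38*X)
d(L, -27)*343 + 164 = (2/7 + 38*34)*343 + 164 = (2/7 + 1292)*343 + 164 = (9046/7)*343 + 164 = 443254 + 164 = 443418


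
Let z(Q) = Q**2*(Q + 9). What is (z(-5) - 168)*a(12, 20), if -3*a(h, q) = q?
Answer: 1360/3 ≈ 453.33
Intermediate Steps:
a(h, q) = -q/3
z(Q) = Q**2*(9 + Q)
(z(-5) - 168)*a(12, 20) = ((-5)**2*(9 - 5) - 168)*(-1/3*20) = (25*4 - 168)*(-20/3) = (100 - 168)*(-20/3) = -68*(-20/3) = 1360/3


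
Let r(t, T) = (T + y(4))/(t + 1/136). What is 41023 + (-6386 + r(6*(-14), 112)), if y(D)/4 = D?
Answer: 395641043/11423 ≈ 34636.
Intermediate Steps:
y(D) = 4*D
r(t, T) = (16 + T)/(1/136 + t) (r(t, T) = (T + 4*4)/(t + 1/136) = (T + 16)/(t + 1/136) = (16 + T)/(1/136 + t))
41023 + (-6386 + r(6*(-14), 112)) = 41023 + (-6386 + 136*(16 + 112)/(1 + 136*(6*(-14)))) = 41023 + (-6386 + 136*128/(1 + 136*(-84))) = 41023 + (-6386 + 136*128/(1 - 11424)) = 41023 + (-6386 + 136*128/(-11423)) = 41023 + (-6386 + 136*(-1/11423)*128) = 41023 + (-6386 - 17408/11423) = 41023 - 72964686/11423 = 395641043/11423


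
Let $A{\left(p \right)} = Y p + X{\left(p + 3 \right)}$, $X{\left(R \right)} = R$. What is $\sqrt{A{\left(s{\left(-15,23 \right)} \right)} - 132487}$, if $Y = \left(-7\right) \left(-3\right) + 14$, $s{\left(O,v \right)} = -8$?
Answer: $2 i \sqrt{33193} \approx 364.38 i$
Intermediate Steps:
$Y = 35$ ($Y = 21 + 14 = 35$)
$A{\left(p \right)} = 3 + 36 p$ ($A{\left(p \right)} = 35 p + \left(p + 3\right) = 35 p + \left(3 + p\right) = 3 + 36 p$)
$\sqrt{A{\left(s{\left(-15,23 \right)} \right)} - 132487} = \sqrt{\left(3 + 36 \left(-8\right)\right) - 132487} = \sqrt{\left(3 - 288\right) - 132487} = \sqrt{-285 - 132487} = \sqrt{-132772} = 2 i \sqrt{33193}$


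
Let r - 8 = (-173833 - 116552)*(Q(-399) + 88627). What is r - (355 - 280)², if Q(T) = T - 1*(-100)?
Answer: -25649131897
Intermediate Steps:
Q(T) = 100 + T (Q(T) = T + 100 = 100 + T)
r = -25649126272 (r = 8 + (-173833 - 116552)*((100 - 399) + 88627) = 8 - 290385*(-299 + 88627) = 8 - 290385*88328 = 8 - 25649126280 = -25649126272)
r - (355 - 280)² = -25649126272 - (355 - 280)² = -25649126272 - 1*75² = -25649126272 - 1*5625 = -25649126272 - 5625 = -25649131897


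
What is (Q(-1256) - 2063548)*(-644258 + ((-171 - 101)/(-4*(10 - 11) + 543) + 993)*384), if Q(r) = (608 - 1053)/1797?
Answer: 533742594649477910/982959 ≈ 5.4300e+11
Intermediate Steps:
Q(r) = -445/1797 (Q(r) = -445*1/1797 = -445/1797)
(Q(-1256) - 2063548)*(-644258 + ((-171 - 101)/(-4*(10 - 11) + 543) + 993)*384) = (-445/1797 - 2063548)*(-644258 + ((-171 - 101)/(-4*(10 - 11) + 543) + 993)*384) = -3708196201*(-644258 + (-272/(-4*(-1) + 543) + 993)*384)/1797 = -3708196201*(-644258 + (-272/(4 + 543) + 993)*384)/1797 = -3708196201*(-644258 + (-272/547 + 993)*384)/1797 = -3708196201*(-644258 + (542899/547)*384)/1797 = -3708196201*(-644258 + 208473216/547)/1797 = -3708196201/1797*(-143935910/547) = 533742594649477910/982959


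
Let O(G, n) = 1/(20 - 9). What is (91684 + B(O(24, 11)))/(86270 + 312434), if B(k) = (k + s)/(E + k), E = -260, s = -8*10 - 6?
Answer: 87375167/379964912 ≈ 0.22996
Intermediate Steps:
s = -86 (s = -80 - 6 = -86)
O(G, n) = 1/11
B(k) = (-86 + k)/(-260 + k) (B(k) = (k - 86)/(-260 + k) = (-86 + k)/(-260 + k))
(91684 + B(O(24, 11)))/(86270 + 312434) = (91684 + (-86 + 1/11)/(-260 + 1/11))/(86270 + 312434) = (91684 - 945/11/(-2859/11))/398704 = (91684 - 11/2859*(-945/11))*(1/398704) = (91684 + 315/953)*(1/398704) = (87375167/953)*(1/398704) = 87375167/379964912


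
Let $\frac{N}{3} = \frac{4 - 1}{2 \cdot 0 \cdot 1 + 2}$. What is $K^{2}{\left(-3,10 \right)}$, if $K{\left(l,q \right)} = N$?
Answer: $\frac{81}{4} \approx 20.25$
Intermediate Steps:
$N = \frac{9}{2}$ ($N = 3 \frac{4 - 1}{2 \cdot 0 \cdot 1 + 2} = 3 \frac{3}{0 \cdot 1 + 2} = 3 \frac{3}{0 + 2} = 3 \cdot \frac{3}{2} = \frac{9}{2} \approx 4.5$)
$K{\left(l,q \right)} = \frac{9}{2}$
$K^{2}{\left(-3,10 \right)} = \left(\frac{9}{2}\right)^{2} = \frac{81}{4}$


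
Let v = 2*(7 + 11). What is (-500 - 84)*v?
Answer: -21024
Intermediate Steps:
v = 36 (v = 2*18 = 36)
(-500 - 84)*v = (-500 - 84)*36 = -584*36 = -21024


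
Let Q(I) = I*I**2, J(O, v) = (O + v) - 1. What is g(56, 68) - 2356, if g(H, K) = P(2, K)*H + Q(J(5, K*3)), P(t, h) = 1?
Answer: 8996612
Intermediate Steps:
J(O, v) = -1 + O + v
Q(I) = I**3
g(H, K) = H + (4 + 3*K)**3 (g(H, K) = 1*H + (-1 + 5 + K*3)**3 = H + (-1 + 5 + 3*K)**3 = H + (4 + 3*K)**3)
g(56, 68) - 2356 = (56 + (4 + 3*68)**3) - 2356 = (56 + (4 + 204)**3) - 2356 = (56 + 208**3) - 2356 = (56 + 8998912) - 2356 = 8998968 - 2356 = 8996612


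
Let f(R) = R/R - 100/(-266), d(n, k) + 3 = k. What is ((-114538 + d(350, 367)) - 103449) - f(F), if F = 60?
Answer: -28944042/133 ≈ -2.1762e+5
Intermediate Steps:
d(n, k) = -3 + k
f(R) = 183/133 (f(R) = 1 - 100*(-1/266) = 1 + 50/133 = 183/133)
((-114538 + d(350, 367)) - 103449) - f(F) = ((-114538 + (-3 + 367)) - 103449) - 1*183/133 = ((-114538 + 364) - 103449) - 183/133 = (-114174 - 103449) - 183/133 = -217623 - 183/133 = -28944042/133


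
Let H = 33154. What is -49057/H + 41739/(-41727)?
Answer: -1143605415/461138986 ≈ -2.4800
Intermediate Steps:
-49057/H + 41739/(-41727) = -49057/33154 + 41739/(-41727) = -49057*1/33154 + 41739*(-1/41727) = -49057/33154 - 13913/13909 = -1143605415/461138986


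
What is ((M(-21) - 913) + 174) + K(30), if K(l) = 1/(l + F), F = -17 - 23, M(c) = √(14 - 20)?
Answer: -7391/10 + I*√6 ≈ -739.1 + 2.4495*I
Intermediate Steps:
M(c) = I*√6 (M(c) = √(-6) = I*√6)
F = -40
K(l) = 1/(-40 + l) (K(l) = 1/(l - 40) = 1/(-40 + l))
((M(-21) - 913) + 174) + K(30) = ((I*√6 - 913) + 174) + 1/(-40 + 30) = ((-913 + I*√6) + 174) + 1/(-10) = (-739 + I*√6) - ⅒ = -7391/10 + I*√6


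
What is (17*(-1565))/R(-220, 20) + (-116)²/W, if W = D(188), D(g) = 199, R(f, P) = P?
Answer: -1005055/796 ≈ -1262.6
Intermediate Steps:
W = 199
(17*(-1565))/R(-220, 20) + (-116)²/W = (17*(-1565))/20 + (-116)²/199 = -26605*1/20 + 13456*(1/199) = -5321/4 + 13456/199 = -1005055/796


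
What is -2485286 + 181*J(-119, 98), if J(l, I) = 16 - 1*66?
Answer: -2494336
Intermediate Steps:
J(l, I) = -50 (J(l, I) = 16 - 66 = -50)
-2485286 + 181*J(-119, 98) = -2485286 + 181*(-50) = -2485286 - 9050 = -2494336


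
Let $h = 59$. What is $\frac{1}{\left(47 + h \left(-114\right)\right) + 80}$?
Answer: $- \frac{1}{6599} \approx -0.00015154$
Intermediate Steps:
$\frac{1}{\left(47 + h \left(-114\right)\right) + 80} = \frac{1}{\left(47 + 59 \left(-114\right)\right) + 80} = \frac{1}{\left(47 - 6726\right) + 80} = \frac{1}{-6679 + 80} = \frac{1}{-6599} = - \frac{1}{6599}$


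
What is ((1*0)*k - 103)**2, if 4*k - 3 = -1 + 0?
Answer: 10609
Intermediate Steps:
k = 1/2 (k = 3/4 + (-1 + 0)/4 = 3/4 + (1/4)*(-1) = 3/4 - 1/4 = 1/2 ≈ 0.50000)
((1*0)*k - 103)**2 = ((1*0)*(1/2) - 103)**2 = (0*(1/2) - 103)**2 = (0 - 103)**2 = (-103)**2 = 10609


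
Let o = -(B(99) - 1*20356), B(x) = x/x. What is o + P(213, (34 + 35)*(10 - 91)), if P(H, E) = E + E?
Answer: 9177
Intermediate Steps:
P(H, E) = 2*E
B(x) = 1
o = 20355 (o = -(1 - 1*20356) = -(1 - 20356) = -1*(-20355) = 20355)
o + P(213, (34 + 35)*(10 - 91)) = 20355 + 2*((34 + 35)*(10 - 91)) = 20355 + 2*(69*(-81)) = 20355 + 2*(-5589) = 20355 - 11178 = 9177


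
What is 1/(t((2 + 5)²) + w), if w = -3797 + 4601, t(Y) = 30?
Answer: 1/834 ≈ 0.0011990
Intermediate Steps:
w = 804
1/(t((2 + 5)²) + w) = 1/(30 + 804) = 1/834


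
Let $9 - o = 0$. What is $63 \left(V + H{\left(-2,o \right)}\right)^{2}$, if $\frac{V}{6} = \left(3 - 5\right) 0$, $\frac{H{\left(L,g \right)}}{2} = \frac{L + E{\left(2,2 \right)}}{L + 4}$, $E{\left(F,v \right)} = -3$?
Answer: $1575$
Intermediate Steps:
$o = 9$ ($o = 9 - 0 = 9 + 0 = 9$)
$H{\left(L,g \right)} = \frac{2 \left(-3 + L\right)}{4 + L}$ ($H{\left(L,g \right)} = 2 \frac{L - 3}{L + 4} = 2 \frac{-3 + L}{4 + L} = \frac{2 \left(-3 + L\right)}{4 + L}$)
$V = 0$ ($V = 6 \left(3 - 5\right) 0 = 6 \left(\left(-2\right) 0\right) = 6 \cdot 0 = 0$)
$63 \left(V + H{\left(-2,o \right)}\right)^{2} = 63 \left(0 + \frac{2 \left(-3 - 2\right)}{4 - 2}\right)^{2} = 63 \left(0 + 2 \cdot \frac{1}{2} \left(-5\right)\right)^{2} = 63 \left(0 - 5\right)^{2} = 63 \left(-5\right)^{2} = 63 \cdot 25 = 1575$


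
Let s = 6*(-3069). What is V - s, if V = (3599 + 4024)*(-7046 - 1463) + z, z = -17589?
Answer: -64863282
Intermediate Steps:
s = -18414
V = -64881696 (V = (3599 + 4024)*(-7046 - 1463) - 17589 = 7623*(-8509) - 17589 = -64864107 - 17589 = -64881696)
V - s = -64881696 - 1*(-18414) = -64881696 + 18414 = -64863282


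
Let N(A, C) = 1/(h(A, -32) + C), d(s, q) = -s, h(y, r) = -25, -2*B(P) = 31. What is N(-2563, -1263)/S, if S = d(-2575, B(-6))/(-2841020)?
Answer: 20293/23690 ≈ 0.85661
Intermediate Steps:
B(P) = -31/2 (B(P) = -½*31 = -31/2)
N(A, C) = 1/(-25 + C)
S = -515/568204 (S = -1*(-2575)/(-2841020) = 2575*(-1/2841020) = -515/568204 ≈ -0.00090636)
N(-2563, -1263)/S = 1/((-25 - 1263)*(-515/568204)) = -568204/515/(-1288) = -1/1288*(-568204/515) = 20293/23690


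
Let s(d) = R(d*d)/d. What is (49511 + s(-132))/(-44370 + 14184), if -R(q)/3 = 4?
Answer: -20947/12771 ≈ -1.6402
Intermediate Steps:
R(q) = -12 (R(q) = -3*4 = -12)
s(d) = -12/d
(49511 + s(-132))/(-44370 + 14184) = (49511 - 12/(-132))/(-44370 + 14184) = (49511 - 12*(-1/132))/(-30186) = (49511 + 1/11)*(-1/30186) = (544622/11)*(-1/30186) = -20947/12771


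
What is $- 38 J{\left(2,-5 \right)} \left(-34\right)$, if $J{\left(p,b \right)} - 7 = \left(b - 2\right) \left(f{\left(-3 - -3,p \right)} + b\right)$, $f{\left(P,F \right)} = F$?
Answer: $36176$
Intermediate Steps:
$J{\left(p,b \right)} = 7 + \left(-2 + b\right) \left(b + p\right)$ ($J{\left(p,b \right)} = 7 + \left(b - 2\right) \left(p + b\right) = 7 + \left(-2 + b\right) \left(b + p\right)$)
$- 38 J{\left(2,-5 \right)} \left(-34\right) = - 38 \left(7 + \left(-5\right)^{2} - -10 - 4 - 10\right) \left(-34\right) = - 38 \left(7 + 25 + 10 - 4 - 10\right) \left(-34\right) = \left(-38\right) 28 \left(-34\right) = \left(-1064\right) \left(-34\right) = 36176$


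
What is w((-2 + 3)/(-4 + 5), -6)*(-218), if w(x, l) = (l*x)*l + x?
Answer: -8066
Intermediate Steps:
w(x, l) = x + x*l**2 (w(x, l) = x*l**2 + x = x + x*l**2)
w((-2 + 3)/(-4 + 5), -6)*(-218) = (((-2 + 3)/(-4 + 5))*(1 + (-6)**2))*(-218) = ((1/1)*(1 + 36))*(-218) = ((1*1)*37)*(-218) = (1*37)*(-218) = 37*(-218) = -8066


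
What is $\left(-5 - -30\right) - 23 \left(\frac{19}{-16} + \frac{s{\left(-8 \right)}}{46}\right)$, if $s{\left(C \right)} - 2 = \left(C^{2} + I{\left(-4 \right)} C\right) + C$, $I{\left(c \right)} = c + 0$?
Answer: $\frac{117}{16} \approx 7.3125$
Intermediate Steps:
$I{\left(c \right)} = c$
$s{\left(C \right)} = 2 + C^{2} - 3 C$ ($s{\left(C \right)} = 2 + \left(\left(C^{2} - 4 C\right) + C\right) = 2 + \left(C^{2} - 3 C\right) = 2 + C^{2} - 3 C$)
$\left(-5 - -30\right) - 23 \left(\frac{19}{-16} + \frac{s{\left(-8 \right)}}{46}\right) = \left(-5 - -30\right) - 23 \left(\frac{19}{-16} + \frac{2 + \left(-8\right)^{2} - -24}{46}\right) = \left(-5 + 30\right) - 23 \left(19 \left(- \frac{1}{16}\right) + \left(2 + 64 + 24\right) \frac{1}{46}\right) = 25 - 23 \left(- \frac{19}{16} + 90 \cdot \frac{1}{46}\right) = 25 - 23 \left(- \frac{19}{16} + \frac{45}{23}\right) = 25 - \frac{283}{16} = \frac{117}{16}$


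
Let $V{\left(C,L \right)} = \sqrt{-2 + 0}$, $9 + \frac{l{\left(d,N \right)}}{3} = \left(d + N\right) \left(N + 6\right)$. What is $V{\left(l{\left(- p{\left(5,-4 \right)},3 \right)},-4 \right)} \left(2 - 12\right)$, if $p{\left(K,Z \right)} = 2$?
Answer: $- 10 i \sqrt{2} \approx - 14.142 i$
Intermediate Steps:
$l{\left(d,N \right)} = -27 + 3 \left(6 + N\right) \left(N + d\right)$ ($l{\left(d,N \right)} = -27 + 3 \left(d + N\right) \left(N + 6\right) = -27 + 3 \left(N + d\right) \left(6 + N\right) = -27 + 3 \left(6 + N\right) \left(N + d\right)$)
$V{\left(C,L \right)} = i \sqrt{2}$ ($V{\left(C,L \right)} = \sqrt{-2} = i \sqrt{2}$)
$V{\left(l{\left(- p{\left(5,-4 \right)},3 \right)},-4 \right)} \left(2 - 12\right) = i \sqrt{2} \left(2 - 12\right) = i \sqrt{2} \left(-10\right) = - 10 i \sqrt{2}$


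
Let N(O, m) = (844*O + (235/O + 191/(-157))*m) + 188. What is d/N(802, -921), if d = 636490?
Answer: 80143001860/85360447791 ≈ 0.93888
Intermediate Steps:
N(O, m) = 188 + 844*O + m*(-191/157 + 235/O) (N(O, m) = (844*O + (235/O + 191*(-1/157))*m) + 188 = (844*O + (235/O - 191/157)*m) + 188 = (844*O + (-191/157 + 235/O)*m) + 188 = (844*O + m*(-191/157 + 235/O)) + 188 = 188 + 844*O + m*(-191/157 + 235/O))
d/N(802, -921) = 636490/(188 + 844*802 - 191/157*(-921) + 235*(-921)/802) = 636490/(188 + 676888 + 175911/157 + 235*(-921)*(1/802)) = 636490/(188 + 676888 + 175911/157 - 216435/802) = 636490/(85360447791/125914) = 636490*(125914/85360447791) = 80143001860/85360447791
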